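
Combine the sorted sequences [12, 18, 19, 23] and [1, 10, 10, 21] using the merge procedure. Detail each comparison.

Merging process:

Compare 12 vs 1: take 1 from right. Merged: [1]
Compare 12 vs 10: take 10 from right. Merged: [1, 10]
Compare 12 vs 10: take 10 from right. Merged: [1, 10, 10]
Compare 12 vs 21: take 12 from left. Merged: [1, 10, 10, 12]
Compare 18 vs 21: take 18 from left. Merged: [1, 10, 10, 12, 18]
Compare 19 vs 21: take 19 from left. Merged: [1, 10, 10, 12, 18, 19]
Compare 23 vs 21: take 21 from right. Merged: [1, 10, 10, 12, 18, 19, 21]
Append remaining from left: [23]. Merged: [1, 10, 10, 12, 18, 19, 21, 23]

Final merged array: [1, 10, 10, 12, 18, 19, 21, 23]
Total comparisons: 7

The merged array is [1, 10, 10, 12, 18, 19, 21, 23], requiring 7 comparisons. The merge step runs in O(n) time where n is the total number of elements.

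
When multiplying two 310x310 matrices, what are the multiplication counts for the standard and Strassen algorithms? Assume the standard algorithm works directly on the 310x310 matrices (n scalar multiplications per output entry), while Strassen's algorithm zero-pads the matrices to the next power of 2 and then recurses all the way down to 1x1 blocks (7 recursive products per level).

Matrix multiplication for 310x310 matrices:

Strassen's algorithm requires power-of-2 dimensions. Pad 310x310 to 512x512 (next power of 2).

Standard algorithm: 310^3 = 29791000 multiplications
Strassen's algorithm: 7^(log2(512)) = 7^9 = 40353607 multiplications
Difference: 29791000 - 40353607 = -10562607 (Strassen uses MORE here due to padding overhead — for small or just-over-power-of-2 n, padding can outweigh the per-level savings)

Standard: 29791000 multiplications (310^3). Strassen: 40353607 multiplications (7^9, after padding to 512x512). Strassen reduces 8 recursive multiplications to 7 at each level.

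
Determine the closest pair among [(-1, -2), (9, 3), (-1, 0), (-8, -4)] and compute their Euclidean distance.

Computing all pairwise distances among 4 points:

d((-1, -2), (9, 3)) = 11.1803
d((-1, -2), (-1, 0)) = 2.0 <-- minimum
d((-1, -2), (-8, -4)) = 7.2801
d((9, 3), (-1, 0)) = 10.4403
d((9, 3), (-8, -4)) = 18.3848
d((-1, 0), (-8, -4)) = 8.0623

Closest pair: (-1, -2) and (-1, 0) with distance 2.0

The closest pair is (-1, -2) and (-1, 0) with Euclidean distance 2.0. For 4 points, brute-force pairwise comparison is shown above. For large n, the divide-and-conquer algorithm (sort by x, recurse on halves, check the dividing strip) achieves O(n log n).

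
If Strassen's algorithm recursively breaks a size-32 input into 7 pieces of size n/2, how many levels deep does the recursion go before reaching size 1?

For divide and conquer with division factor 2:

Problem sizes at each level:
Level 0: 32
Level 1: 16
Level 2: 8
Level 3: 4
Level 4: 2
Level 5: 1

The root is level 0 and the size-1 base case is level 5 (the tree spans levels 0 through 5, i.e. 6 levels counting the root), so the depth is the number of divisions: log_2(32) = 5

The recursion tree depth is log_2(32) = 5. At each level, the problem size is divided by 2, so it takes 5 divisions to reduce to a base case of size 1. The algorithm makes 7 recursive calls at each level.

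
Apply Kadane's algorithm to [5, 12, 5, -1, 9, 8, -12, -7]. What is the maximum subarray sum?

Using Kadane's algorithm on [5, 12, 5, -1, 9, 8, -12, -7]:

Scanning through the array:
Position 1 (value 12): max_ending_here = 17, max_so_far = 17
Position 2 (value 5): max_ending_here = 22, max_so_far = 22
Position 3 (value -1): max_ending_here = 21, max_so_far = 22
Position 4 (value 9): max_ending_here = 30, max_so_far = 30
Position 5 (value 8): max_ending_here = 38, max_so_far = 38
Position 6 (value -12): max_ending_here = 26, max_so_far = 38
Position 7 (value -7): max_ending_here = 19, max_so_far = 38

Maximum subarray: [5, 12, 5, -1, 9, 8]
Maximum sum: 38

The maximum subarray is [5, 12, 5, -1, 9, 8] with sum 38. This subarray runs from index 0 to index 5.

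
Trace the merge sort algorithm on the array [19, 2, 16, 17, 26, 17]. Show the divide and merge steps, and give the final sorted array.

Merge sort trace:

Split: [19, 2, 16, 17, 26, 17] -> [19, 2, 16] and [17, 26, 17]
  Split: [19, 2, 16] -> [19] and [2, 16]
    Split: [2, 16] -> [2] and [16]
    Merge: [2] + [16] -> [2, 16]
  Merge: [19] + [2, 16] -> [2, 16, 19]
  Split: [17, 26, 17] -> [17] and [26, 17]
    Split: [26, 17] -> [26] and [17]
    Merge: [26] + [17] -> [17, 26]
  Merge: [17] + [17, 26] -> [17, 17, 26]
Merge: [2, 16, 19] + [17, 17, 26] -> [2, 16, 17, 17, 19, 26]

Final sorted array: [2, 16, 17, 17, 19, 26]

The merge sort proceeds by recursively splitting the array and merging sorted halves.
After all merges, the sorted array is [2, 16, 17, 17, 19, 26].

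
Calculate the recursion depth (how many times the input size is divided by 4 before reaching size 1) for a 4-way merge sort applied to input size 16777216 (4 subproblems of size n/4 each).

For divide and conquer with division factor 4:

Problem sizes at each level:
Level 0: 16777216
Level 1: 4194304
Level 2: 1048576
Level 3: 262144
Level 4: 65536
Level 5: 16384
Level 6: 4096
Level 7: 1024
Level 8: 256
Level 9: 64
Level 10: 16
Level 11: 4
Level 12: 1

The root is level 0 and the size-1 base case is level 12 (the tree spans levels 0 through 12, i.e. 13 levels counting the root), so the depth is the number of divisions: log_4(16777216) = 12

The recursion tree depth is log_4(16777216) = 12. At each level, the problem size is divided by 4, so it takes 12 divisions to reduce to a base case of size 1. The algorithm makes 4 recursive calls at each level.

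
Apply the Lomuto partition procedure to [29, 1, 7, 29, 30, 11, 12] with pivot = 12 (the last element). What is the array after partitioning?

Lomuto partition with pivot = 12:

Initial array: [29, 1, 7, 29, 30, 11, 12]

arr[0]=29 > 12: no swap
arr[1]=1 <= 12: swap with position 0, array becomes [1, 29, 7, 29, 30, 11, 12]
arr[2]=7 <= 12: swap with position 1, array becomes [1, 7, 29, 29, 30, 11, 12]
arr[3]=29 > 12: no swap
arr[4]=30 > 12: no swap
arr[5]=11 <= 12: swap with position 2, array becomes [1, 7, 11, 29, 30, 29, 12]

Place pivot at position 3: [1, 7, 11, 12, 30, 29, 29]
Pivot position: 3

After partitioning with pivot 12, the array becomes [1, 7, 11, 12, 30, 29, 29]. The pivot is placed at index 3. All elements to the left of the pivot are <= 12, and all elements to the right are > 12.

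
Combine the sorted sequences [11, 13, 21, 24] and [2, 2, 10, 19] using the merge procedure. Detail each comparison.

Merging process:

Compare 11 vs 2: take 2 from right. Merged: [2]
Compare 11 vs 2: take 2 from right. Merged: [2, 2]
Compare 11 vs 10: take 10 from right. Merged: [2, 2, 10]
Compare 11 vs 19: take 11 from left. Merged: [2, 2, 10, 11]
Compare 13 vs 19: take 13 from left. Merged: [2, 2, 10, 11, 13]
Compare 21 vs 19: take 19 from right. Merged: [2, 2, 10, 11, 13, 19]
Append remaining from left: [21, 24]. Merged: [2, 2, 10, 11, 13, 19, 21, 24]

Final merged array: [2, 2, 10, 11, 13, 19, 21, 24]
Total comparisons: 6

The merged array is [2, 2, 10, 11, 13, 19, 21, 24], requiring 6 comparisons. The merge step runs in O(n) time where n is the total number of elements.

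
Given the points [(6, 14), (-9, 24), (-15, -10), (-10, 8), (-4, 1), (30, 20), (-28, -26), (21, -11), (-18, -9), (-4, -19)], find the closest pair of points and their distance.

Computing all pairwise distances among 10 points:

d((6, 14), (-9, 24)) = 18.0278
d((6, 14), (-15, -10)) = 31.8904
d((6, 14), (-10, 8)) = 17.088
d((6, 14), (-4, 1)) = 16.4012
d((6, 14), (30, 20)) = 24.7386
d((6, 14), (-28, -26)) = 52.4976
d((6, 14), (21, -11)) = 29.1548
d((6, 14), (-18, -9)) = 33.2415
d((6, 14), (-4, -19)) = 34.4819
d((-9, 24), (-15, -10)) = 34.5254
d((-9, 24), (-10, 8)) = 16.0312
d((-9, 24), (-4, 1)) = 23.5372
d((-9, 24), (30, 20)) = 39.2046
d((-9, 24), (-28, -26)) = 53.4883
d((-9, 24), (21, -11)) = 46.0977
d((-9, 24), (-18, -9)) = 34.2053
d((-9, 24), (-4, -19)) = 43.2897
d((-15, -10), (-10, 8)) = 18.6815
d((-15, -10), (-4, 1)) = 15.5563
d((-15, -10), (30, 20)) = 54.0833
d((-15, -10), (-28, -26)) = 20.6155
d((-15, -10), (21, -11)) = 36.0139
d((-15, -10), (-18, -9)) = 3.1623 <-- minimum
d((-15, -10), (-4, -19)) = 14.2127
d((-10, 8), (-4, 1)) = 9.2195
d((-10, 8), (30, 20)) = 41.7612
d((-10, 8), (-28, -26)) = 38.4708
d((-10, 8), (21, -11)) = 36.3593
d((-10, 8), (-18, -9)) = 18.7883
d((-10, 8), (-4, -19)) = 27.6586
d((-4, 1), (30, 20)) = 38.9487
d((-4, 1), (-28, -26)) = 36.1248
d((-4, 1), (21, -11)) = 27.7308
d((-4, 1), (-18, -9)) = 17.2047
d((-4, 1), (-4, -19)) = 20.0
d((30, 20), (-28, -26)) = 74.027
d((30, 20), (21, -11)) = 32.28
d((30, 20), (-18, -9)) = 56.0803
d((30, 20), (-4, -19)) = 51.7397
d((-28, -26), (21, -11)) = 51.2445
d((-28, -26), (-18, -9)) = 19.7231
d((-28, -26), (-4, -19)) = 25.0
d((21, -11), (-18, -9)) = 39.0512
d((21, -11), (-4, -19)) = 26.2488
d((-18, -9), (-4, -19)) = 17.2047

Closest pair: (-15, -10) and (-18, -9) with distance 3.1623

The closest pair is (-15, -10) and (-18, -9) with Euclidean distance 3.1623. For 10 points, brute-force pairwise comparison is shown above. For large n, the divide-and-conquer algorithm (sort by x, recurse on halves, check the dividing strip) achieves O(n log n).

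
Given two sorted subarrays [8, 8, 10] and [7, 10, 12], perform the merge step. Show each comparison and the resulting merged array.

Merging process:

Compare 8 vs 7: take 7 from right. Merged: [7]
Compare 8 vs 10: take 8 from left. Merged: [7, 8]
Compare 8 vs 10: take 8 from left. Merged: [7, 8, 8]
Compare 10 vs 10: take 10 from left. Merged: [7, 8, 8, 10]
Append remaining from right: [10, 12]. Merged: [7, 8, 8, 10, 10, 12]

Final merged array: [7, 8, 8, 10, 10, 12]
Total comparisons: 4

The merged array is [7, 8, 8, 10, 10, 12], requiring 4 comparisons. The merge step runs in O(n) time where n is the total number of elements.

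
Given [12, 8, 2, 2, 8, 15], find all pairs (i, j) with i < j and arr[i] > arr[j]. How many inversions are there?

Finding inversions in [12, 8, 2, 2, 8, 15]:

(0, 1): arr[0]=12 > arr[1]=8
(0, 2): arr[0]=12 > arr[2]=2
(0, 3): arr[0]=12 > arr[3]=2
(0, 4): arr[0]=12 > arr[4]=8
(1, 2): arr[1]=8 > arr[2]=2
(1, 3): arr[1]=8 > arr[3]=2

Total inversions: 6

The array has 6 inversion(s): (0,1), (0,2), (0,3), (0,4), (1,2), (1,3). Each pair (i,j) satisfies i < j and arr[i] > arr[j].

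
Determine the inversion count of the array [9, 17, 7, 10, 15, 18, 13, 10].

Finding inversions in [9, 17, 7, 10, 15, 18, 13, 10]:

(0, 2): arr[0]=9 > arr[2]=7
(1, 2): arr[1]=17 > arr[2]=7
(1, 3): arr[1]=17 > arr[3]=10
(1, 4): arr[1]=17 > arr[4]=15
(1, 6): arr[1]=17 > arr[6]=13
(1, 7): arr[1]=17 > arr[7]=10
(4, 6): arr[4]=15 > arr[6]=13
(4, 7): arr[4]=15 > arr[7]=10
(5, 6): arr[5]=18 > arr[6]=13
(5, 7): arr[5]=18 > arr[7]=10
(6, 7): arr[6]=13 > arr[7]=10

Total inversions: 11

The array has 11 inversion(s): (0,2), (1,2), (1,3), (1,4), (1,6), (1,7), (4,6), (4,7), (5,6), (5,7), (6,7). Each pair (i,j) satisfies i < j and arr[i] > arr[j].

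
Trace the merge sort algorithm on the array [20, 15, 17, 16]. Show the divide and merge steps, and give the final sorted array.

Merge sort trace:

Split: [20, 15, 17, 16] -> [20, 15] and [17, 16]
  Split: [20, 15] -> [20] and [15]
  Merge: [20] + [15] -> [15, 20]
  Split: [17, 16] -> [17] and [16]
  Merge: [17] + [16] -> [16, 17]
Merge: [15, 20] + [16, 17] -> [15, 16, 17, 20]

Final sorted array: [15, 16, 17, 20]

The merge sort proceeds by recursively splitting the array and merging sorted halves.
After all merges, the sorted array is [15, 16, 17, 20].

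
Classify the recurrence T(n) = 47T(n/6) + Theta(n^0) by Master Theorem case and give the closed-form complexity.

Master Theorem for T(n) = 47T(n/6) + O(n^0):

a = 47, b = 6, c = 0
log_b(a) = log_6(47) = 2.1488

Case 1: c = 0 < log_6(47) = 2.1488
T(n) = O(n^(log_6 47))

For T(n) = 47T(n/6) + O(n^0): log_6(47) = 2.1488. This is Case 1 of the Master Theorem (c < log_b(a), work dominated by leaves), giving O(n^(log_6 47)).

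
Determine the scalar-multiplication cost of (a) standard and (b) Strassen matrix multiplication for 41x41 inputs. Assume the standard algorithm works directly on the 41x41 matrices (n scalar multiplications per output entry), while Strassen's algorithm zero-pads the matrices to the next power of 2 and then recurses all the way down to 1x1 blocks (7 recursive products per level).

Matrix multiplication for 41x41 matrices:

Strassen's algorithm requires power-of-2 dimensions. Pad 41x41 to 64x64 (next power of 2).

Standard algorithm: 41^3 = 68921 multiplications
Strassen's algorithm: 7^(log2(64)) = 7^6 = 117649 multiplications
Difference: 68921 - 117649 = -48728 (Strassen uses MORE here due to padding overhead — for small or just-over-power-of-2 n, padding can outweigh the per-level savings)

Standard: 68921 multiplications (41^3). Strassen: 117649 multiplications (7^6, after padding to 64x64). Strassen reduces 8 recursive multiplications to 7 at each level.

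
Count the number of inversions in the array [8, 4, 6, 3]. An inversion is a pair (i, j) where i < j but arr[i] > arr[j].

Finding inversions in [8, 4, 6, 3]:

(0, 1): arr[0]=8 > arr[1]=4
(0, 2): arr[0]=8 > arr[2]=6
(0, 3): arr[0]=8 > arr[3]=3
(1, 3): arr[1]=4 > arr[3]=3
(2, 3): arr[2]=6 > arr[3]=3

Total inversions: 5

The array has 5 inversion(s): (0,1), (0,2), (0,3), (1,3), (2,3). Each pair (i,j) satisfies i < j and arr[i] > arr[j].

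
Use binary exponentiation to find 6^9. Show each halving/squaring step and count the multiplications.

Computing 6^9 by squaring (build up from 6^1; each line after the first costs one multiplication):

6^1 = 6
6^2 = (6^1)^2 = 6^2 = 36
6^4 = (6^2)^2 = 36^2 = 1296
6^8 = (6^4)^2 = 1296^2 = 1679616
6^9 = 6 * 6^8 = 6 * 1679616 = 10077696

Result: 10077696
Multiplications needed: 4 (4 lines after 6^1)

6^9 = 10077696. Using exponentiation by squaring, this requires 4 multiplications. The key idea: if the exponent is even, square the half-power; if odd, multiply by the base once.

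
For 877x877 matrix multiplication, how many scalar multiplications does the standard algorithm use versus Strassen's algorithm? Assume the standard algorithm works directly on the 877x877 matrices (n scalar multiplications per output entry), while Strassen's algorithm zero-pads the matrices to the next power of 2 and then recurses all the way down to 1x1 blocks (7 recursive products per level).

Matrix multiplication for 877x877 matrices:

Strassen's algorithm requires power-of-2 dimensions. Pad 877x877 to 1024x1024 (next power of 2).

Standard algorithm: 877^3 = 674526133 multiplications
Strassen's algorithm: 7^(log2(1024)) = 7^10 = 282475249 multiplications
Savings: 674526133 - 282475249 = 392050884 multiplications

Standard: 674526133 multiplications (877^3). Strassen: 282475249 multiplications (7^10, after padding to 1024x1024). Strassen reduces 8 recursive multiplications to 7 at each level.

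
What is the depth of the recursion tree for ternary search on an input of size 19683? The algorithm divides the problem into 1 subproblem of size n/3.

For divide and conquer with division factor 3:

Problem sizes at each level:
Level 0: 19683
Level 1: 6561
Level 2: 2187
Level 3: 729
Level 4: 243
Level 5: 81
Level 6: 27
Level 7: 9
Level 8: 3
Level 9: 1

The root is level 0 and the size-1 base case is level 9 (the tree spans levels 0 through 9, i.e. 10 levels counting the root), so the depth is the number of divisions: log_3(19683) = 9

The recursion tree depth is log_3(19683) = 9. At each level, the problem size is divided by 3, so it takes 9 divisions to reduce to a base case of size 1. The algorithm makes 1 recursive call at each level.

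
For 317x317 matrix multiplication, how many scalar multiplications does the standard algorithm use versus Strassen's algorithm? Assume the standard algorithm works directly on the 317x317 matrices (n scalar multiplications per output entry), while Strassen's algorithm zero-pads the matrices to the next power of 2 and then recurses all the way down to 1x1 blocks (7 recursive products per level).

Matrix multiplication for 317x317 matrices:

Strassen's algorithm requires power-of-2 dimensions. Pad 317x317 to 512x512 (next power of 2).

Standard algorithm: 317^3 = 31855013 multiplications
Strassen's algorithm: 7^(log2(512)) = 7^9 = 40353607 multiplications
Difference: 31855013 - 40353607 = -8498594 (Strassen uses MORE here due to padding overhead — for small or just-over-power-of-2 n, padding can outweigh the per-level savings)

Standard: 31855013 multiplications (317^3). Strassen: 40353607 multiplications (7^9, after padding to 512x512). Strassen reduces 8 recursive multiplications to 7 at each level.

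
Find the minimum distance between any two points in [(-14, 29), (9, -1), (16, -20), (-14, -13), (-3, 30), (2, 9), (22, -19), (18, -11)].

Computing all pairwise distances among 8 points:

d((-14, 29), (9, -1)) = 37.8021
d((-14, 29), (16, -20)) = 57.4543
d((-14, 29), (-14, -13)) = 42.0
d((-14, 29), (-3, 30)) = 11.0454
d((-14, 29), (2, 9)) = 25.6125
d((-14, 29), (22, -19)) = 60.0
d((-14, 29), (18, -11)) = 51.225
d((9, -1), (16, -20)) = 20.2485
d((9, -1), (-14, -13)) = 25.9422
d((9, -1), (-3, 30)) = 33.2415
d((9, -1), (2, 9)) = 12.2066
d((9, -1), (22, -19)) = 22.2036
d((9, -1), (18, -11)) = 13.4536
d((16, -20), (-14, -13)) = 30.8058
d((16, -20), (-3, 30)) = 53.4883
d((16, -20), (2, 9)) = 32.2025
d((16, -20), (22, -19)) = 6.0828 <-- minimum
d((16, -20), (18, -11)) = 9.2195
d((-14, -13), (-3, 30)) = 44.3847
d((-14, -13), (2, 9)) = 27.2029
d((-14, -13), (22, -19)) = 36.4966
d((-14, -13), (18, -11)) = 32.0624
d((-3, 30), (2, 9)) = 21.587
d((-3, 30), (22, -19)) = 55.0091
d((-3, 30), (18, -11)) = 46.0652
d((2, 9), (22, -19)) = 34.4093
d((2, 9), (18, -11)) = 25.6125
d((22, -19), (18, -11)) = 8.9443

Closest pair: (16, -20) and (22, -19) with distance 6.0828

The closest pair is (16, -20) and (22, -19) with Euclidean distance 6.0828. For 8 points, brute-force pairwise comparison is shown above. For large n, the divide-and-conquer algorithm (sort by x, recurse on halves, check the dividing strip) achieves O(n log n).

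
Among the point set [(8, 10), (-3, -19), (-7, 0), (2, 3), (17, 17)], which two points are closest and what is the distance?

Computing all pairwise distances among 5 points:

d((8, 10), (-3, -19)) = 31.0161
d((8, 10), (-7, 0)) = 18.0278
d((8, 10), (2, 3)) = 9.2195 <-- minimum
d((8, 10), (17, 17)) = 11.4018
d((-3, -19), (-7, 0)) = 19.4165
d((-3, -19), (2, 3)) = 22.561
d((-3, -19), (17, 17)) = 41.1825
d((-7, 0), (2, 3)) = 9.4868
d((-7, 0), (17, 17)) = 29.4109
d((2, 3), (17, 17)) = 20.5183

Closest pair: (8, 10) and (2, 3) with distance 9.2195

The closest pair is (8, 10) and (2, 3) with Euclidean distance 9.2195. For 5 points, brute-force pairwise comparison is shown above. For large n, the divide-and-conquer algorithm (sort by x, recurse on halves, check the dividing strip) achieves O(n log n).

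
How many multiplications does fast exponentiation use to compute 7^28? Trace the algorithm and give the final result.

Computing 7^28 by squaring (build up from 7^1; each line after the first costs one multiplication):

7^1 = 7
7^2 = (7^1)^2 = 7^2 = 49
7^3 = 7 * 7^2 = 7 * 49 = 343
7^6 = (7^3)^2 = 343^2 = 117649
7^7 = 7 * 7^6 = 7 * 117649 = 823543
7^14 = (7^7)^2 = 823543^2 = 678223072849
7^28 = (7^14)^2 = 678223072849^2 = 459986536544739960976801

Result: 459986536544739960976801
Multiplications needed: 6 (6 lines after 7^1)

7^28 = 459986536544739960976801. Using exponentiation by squaring, this requires 6 multiplications. The key idea: if the exponent is even, square the half-power; if odd, multiply by the base once.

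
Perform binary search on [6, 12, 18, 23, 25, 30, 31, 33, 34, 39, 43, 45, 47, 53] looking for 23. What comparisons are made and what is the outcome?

Binary search for 23 in [6, 12, 18, 23, 25, 30, 31, 33, 34, 39, 43, 45, 47, 53]:

lo=0, hi=13, mid=6, arr[mid]=31 -> 31 > 23, search left half
lo=0, hi=5, mid=2, arr[mid]=18 -> 18 < 23, search right half
lo=3, hi=5, mid=4, arr[mid]=25 -> 25 > 23, search left half
lo=3, hi=3, mid=3, arr[mid]=23 -> Found target at index 3!

Binary search finds 23 at index 3 after 4 comparisons. The search repeatedly halves the search space by comparing with the middle element.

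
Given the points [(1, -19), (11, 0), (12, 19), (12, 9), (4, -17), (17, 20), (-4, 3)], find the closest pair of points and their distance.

Computing all pairwise distances among 7 points:

d((1, -19), (11, 0)) = 21.4709
d((1, -19), (12, 19)) = 39.5601
d((1, -19), (12, 9)) = 30.0832
d((1, -19), (4, -17)) = 3.6056 <-- minimum
d((1, -19), (17, 20)) = 42.1545
d((1, -19), (-4, 3)) = 22.561
d((11, 0), (12, 19)) = 19.0263
d((11, 0), (12, 9)) = 9.0554
d((11, 0), (4, -17)) = 18.3848
d((11, 0), (17, 20)) = 20.8806
d((11, 0), (-4, 3)) = 15.2971
d((12, 19), (12, 9)) = 10.0
d((12, 19), (4, -17)) = 36.8782
d((12, 19), (17, 20)) = 5.099
d((12, 19), (-4, 3)) = 22.6274
d((12, 9), (4, -17)) = 27.2029
d((12, 9), (17, 20)) = 12.083
d((12, 9), (-4, 3)) = 17.088
d((4, -17), (17, 20)) = 39.2173
d((4, -17), (-4, 3)) = 21.5407
d((17, 20), (-4, 3)) = 27.0185

Closest pair: (1, -19) and (4, -17) with distance 3.6056

The closest pair is (1, -19) and (4, -17) with Euclidean distance 3.6056. For 7 points, brute-force pairwise comparison is shown above. For large n, the divide-and-conquer algorithm (sort by x, recurse on halves, check the dividing strip) achieves O(n log n).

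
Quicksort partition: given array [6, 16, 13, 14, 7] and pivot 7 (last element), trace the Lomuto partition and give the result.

Lomuto partition with pivot = 7:

Initial array: [6, 16, 13, 14, 7]

arr[0]=6 <= 7: swap with position 0, array becomes [6, 16, 13, 14, 7]
arr[1]=16 > 7: no swap
arr[2]=13 > 7: no swap
arr[3]=14 > 7: no swap

Place pivot at position 1: [6, 7, 13, 14, 16]
Pivot position: 1

After partitioning with pivot 7, the array becomes [6, 7, 13, 14, 16]. The pivot is placed at index 1. All elements to the left of the pivot are <= 7, and all elements to the right are > 7.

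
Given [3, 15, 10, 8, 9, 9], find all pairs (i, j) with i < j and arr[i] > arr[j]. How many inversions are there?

Finding inversions in [3, 15, 10, 8, 9, 9]:

(1, 2): arr[1]=15 > arr[2]=10
(1, 3): arr[1]=15 > arr[3]=8
(1, 4): arr[1]=15 > arr[4]=9
(1, 5): arr[1]=15 > arr[5]=9
(2, 3): arr[2]=10 > arr[3]=8
(2, 4): arr[2]=10 > arr[4]=9
(2, 5): arr[2]=10 > arr[5]=9

Total inversions: 7

The array has 7 inversion(s): (1,2), (1,3), (1,4), (1,5), (2,3), (2,4), (2,5). Each pair (i,j) satisfies i < j and arr[i] > arr[j].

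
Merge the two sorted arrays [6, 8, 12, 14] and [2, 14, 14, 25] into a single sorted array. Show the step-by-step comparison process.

Merging process:

Compare 6 vs 2: take 2 from right. Merged: [2]
Compare 6 vs 14: take 6 from left. Merged: [2, 6]
Compare 8 vs 14: take 8 from left. Merged: [2, 6, 8]
Compare 12 vs 14: take 12 from left. Merged: [2, 6, 8, 12]
Compare 14 vs 14: take 14 from left. Merged: [2, 6, 8, 12, 14]
Append remaining from right: [14, 14, 25]. Merged: [2, 6, 8, 12, 14, 14, 14, 25]

Final merged array: [2, 6, 8, 12, 14, 14, 14, 25]
Total comparisons: 5

The merged array is [2, 6, 8, 12, 14, 14, 14, 25], requiring 5 comparisons. The merge step runs in O(n) time where n is the total number of elements.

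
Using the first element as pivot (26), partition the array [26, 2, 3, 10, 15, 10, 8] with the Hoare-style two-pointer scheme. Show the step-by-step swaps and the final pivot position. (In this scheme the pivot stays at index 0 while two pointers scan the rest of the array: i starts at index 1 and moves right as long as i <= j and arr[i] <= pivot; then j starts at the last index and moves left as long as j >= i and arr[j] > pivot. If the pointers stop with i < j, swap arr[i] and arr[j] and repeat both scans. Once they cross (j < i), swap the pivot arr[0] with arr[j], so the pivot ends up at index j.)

Hoare-style two-pointer partition with pivot = 26:

Initial array: [26, 2, 3, 10, 15, 10, 8]

Pointers start at i = 1, j = 6.
i ends at 7, j ends at 6: the pointers have crossed (j < i), so scanning stops.

Swap pivot arr[0] with arr[6] to place pivot at position 6: [8, 2, 3, 10, 15, 10, 26]
Pivot position: 6

After partitioning with pivot 26, the array becomes [8, 2, 3, 10, 15, 10, 26]. The pivot is placed at index 6. All elements to the left of the pivot are <= 26, and all elements to the right are > 26.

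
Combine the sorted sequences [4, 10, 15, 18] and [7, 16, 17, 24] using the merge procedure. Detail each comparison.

Merging process:

Compare 4 vs 7: take 4 from left. Merged: [4]
Compare 10 vs 7: take 7 from right. Merged: [4, 7]
Compare 10 vs 16: take 10 from left. Merged: [4, 7, 10]
Compare 15 vs 16: take 15 from left. Merged: [4, 7, 10, 15]
Compare 18 vs 16: take 16 from right. Merged: [4, 7, 10, 15, 16]
Compare 18 vs 17: take 17 from right. Merged: [4, 7, 10, 15, 16, 17]
Compare 18 vs 24: take 18 from left. Merged: [4, 7, 10, 15, 16, 17, 18]
Append remaining from right: [24]. Merged: [4, 7, 10, 15, 16, 17, 18, 24]

Final merged array: [4, 7, 10, 15, 16, 17, 18, 24]
Total comparisons: 7

The merged array is [4, 7, 10, 15, 16, 17, 18, 24], requiring 7 comparisons. The merge step runs in O(n) time where n is the total number of elements.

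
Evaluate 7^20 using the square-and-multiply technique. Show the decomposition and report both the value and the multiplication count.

Computing 7^20 by squaring (build up from 7^1; each line after the first costs one multiplication):

7^1 = 7
7^2 = (7^1)^2 = 7^2 = 49
7^4 = (7^2)^2 = 49^2 = 2401
7^5 = 7 * 7^4 = 7 * 2401 = 16807
7^10 = (7^5)^2 = 16807^2 = 282475249
7^20 = (7^10)^2 = 282475249^2 = 79792266297612001

Result: 79792266297612001
Multiplications needed: 5 (5 lines after 7^1)

7^20 = 79792266297612001. Using exponentiation by squaring, this requires 5 multiplications. The key idea: if the exponent is even, square the half-power; if odd, multiply by the base once.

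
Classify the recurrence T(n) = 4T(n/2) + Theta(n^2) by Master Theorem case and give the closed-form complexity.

Master Theorem for T(n) = 4T(n/2) + O(n^2):

a = 4, b = 2, c = 2
log_b(a) = log_2(4) = 2.0000

Case 2: c = 2 = log_2(4) = 2.0000
T(n) = O(n^2 log n) = O(n^2 log n)

For T(n) = 4T(n/2) + O(n^2): log_2(4) = 2.0000. This is Case 2 of the Master Theorem (c = log_b(a), equal work at all levels), giving O(n^2 log n).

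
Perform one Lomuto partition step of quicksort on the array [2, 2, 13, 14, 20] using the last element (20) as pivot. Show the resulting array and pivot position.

Lomuto partition with pivot = 20:

Initial array: [2, 2, 13, 14, 20]

arr[0]=2 <= 20: swap with position 0, array becomes [2, 2, 13, 14, 20]
arr[1]=2 <= 20: swap with position 1, array becomes [2, 2, 13, 14, 20]
arr[2]=13 <= 20: swap with position 2, array becomes [2, 2, 13, 14, 20]
arr[3]=14 <= 20: swap with position 3, array becomes [2, 2, 13, 14, 20]

Place pivot at position 4: [2, 2, 13, 14, 20]
Pivot position: 4

After partitioning with pivot 20, the array becomes [2, 2, 13, 14, 20]. The pivot is placed at index 4. All elements to the left of the pivot are <= 20, and all elements to the right are > 20.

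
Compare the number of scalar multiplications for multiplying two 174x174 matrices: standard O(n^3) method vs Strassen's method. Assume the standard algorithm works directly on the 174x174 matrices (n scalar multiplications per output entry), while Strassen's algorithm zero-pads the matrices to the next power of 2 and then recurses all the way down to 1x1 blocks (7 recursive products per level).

Matrix multiplication for 174x174 matrices:

Strassen's algorithm requires power-of-2 dimensions. Pad 174x174 to 256x256 (next power of 2).

Standard algorithm: 174^3 = 5268024 multiplications
Strassen's algorithm: 7^(log2(256)) = 7^8 = 5764801 multiplications
Difference: 5268024 - 5764801 = -496777 (Strassen uses MORE here due to padding overhead — for small or just-over-power-of-2 n, padding can outweigh the per-level savings)

Standard: 5268024 multiplications (174^3). Strassen: 5764801 multiplications (7^8, after padding to 256x256). Strassen reduces 8 recursive multiplications to 7 at each level.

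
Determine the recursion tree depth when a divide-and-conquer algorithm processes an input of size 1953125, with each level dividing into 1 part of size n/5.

For divide and conquer with division factor 5:

Problem sizes at each level:
Level 0: 1953125
Level 1: 390625
Level 2: 78125
Level 3: 15625
Level 4: 3125
Level 5: 625
Level 6: 125
Level 7: 25
Level 8: 5
Level 9: 1

The root is level 0 and the size-1 base case is level 9 (the tree spans levels 0 through 9, i.e. 10 levels counting the root), so the depth is the number of divisions: log_5(1953125) = 9

The recursion tree depth is log_5(1953125) = 9. At each level, the problem size is divided by 5, so it takes 9 divisions to reduce to a base case of size 1. The algorithm makes 1 recursive call at each level.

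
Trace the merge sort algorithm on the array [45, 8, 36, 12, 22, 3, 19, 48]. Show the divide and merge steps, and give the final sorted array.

Merge sort trace:

Split: [45, 8, 36, 12, 22, 3, 19, 48] -> [45, 8, 36, 12] and [22, 3, 19, 48]
  Split: [45, 8, 36, 12] -> [45, 8] and [36, 12]
    Split: [45, 8] -> [45] and [8]
    Merge: [45] + [8] -> [8, 45]
    Split: [36, 12] -> [36] and [12]
    Merge: [36] + [12] -> [12, 36]
  Merge: [8, 45] + [12, 36] -> [8, 12, 36, 45]
  Split: [22, 3, 19, 48] -> [22, 3] and [19, 48]
    Split: [22, 3] -> [22] and [3]
    Merge: [22] + [3] -> [3, 22]
    Split: [19, 48] -> [19] and [48]
    Merge: [19] + [48] -> [19, 48]
  Merge: [3, 22] + [19, 48] -> [3, 19, 22, 48]
Merge: [8, 12, 36, 45] + [3, 19, 22, 48] -> [3, 8, 12, 19, 22, 36, 45, 48]

Final sorted array: [3, 8, 12, 19, 22, 36, 45, 48]

The merge sort proceeds by recursively splitting the array and merging sorted halves.
After all merges, the sorted array is [3, 8, 12, 19, 22, 36, 45, 48].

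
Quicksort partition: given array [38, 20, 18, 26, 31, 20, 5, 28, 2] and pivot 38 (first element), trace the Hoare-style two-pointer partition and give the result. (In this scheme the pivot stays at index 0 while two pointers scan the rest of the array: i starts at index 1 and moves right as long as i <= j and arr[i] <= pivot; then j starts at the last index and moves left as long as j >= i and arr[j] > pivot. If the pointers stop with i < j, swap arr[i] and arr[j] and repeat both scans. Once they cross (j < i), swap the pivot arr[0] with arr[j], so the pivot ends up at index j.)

Hoare-style two-pointer partition with pivot = 38:

Initial array: [38, 20, 18, 26, 31, 20, 5, 28, 2]

Pointers start at i = 1, j = 8.
i ends at 9, j ends at 8: the pointers have crossed (j < i), so scanning stops.

Swap pivot arr[0] with arr[8] to place pivot at position 8: [2, 20, 18, 26, 31, 20, 5, 28, 38]
Pivot position: 8

After partitioning with pivot 38, the array becomes [2, 20, 18, 26, 31, 20, 5, 28, 38]. The pivot is placed at index 8. All elements to the left of the pivot are <= 38, and all elements to the right are > 38.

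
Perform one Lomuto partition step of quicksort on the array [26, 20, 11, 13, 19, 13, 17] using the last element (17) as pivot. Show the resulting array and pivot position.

Lomuto partition with pivot = 17:

Initial array: [26, 20, 11, 13, 19, 13, 17]

arr[0]=26 > 17: no swap
arr[1]=20 > 17: no swap
arr[2]=11 <= 17: swap with position 0, array becomes [11, 20, 26, 13, 19, 13, 17]
arr[3]=13 <= 17: swap with position 1, array becomes [11, 13, 26, 20, 19, 13, 17]
arr[4]=19 > 17: no swap
arr[5]=13 <= 17: swap with position 2, array becomes [11, 13, 13, 20, 19, 26, 17]

Place pivot at position 3: [11, 13, 13, 17, 19, 26, 20]
Pivot position: 3

After partitioning with pivot 17, the array becomes [11, 13, 13, 17, 19, 26, 20]. The pivot is placed at index 3. All elements to the left of the pivot are <= 17, and all elements to the right are > 17.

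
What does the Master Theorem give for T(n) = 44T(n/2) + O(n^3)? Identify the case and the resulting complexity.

Master Theorem for T(n) = 44T(n/2) + O(n^3):

a = 44, b = 2, c = 3
log_b(a) = log_2(44) = 5.4594

Case 1: c = 3 < log_2(44) = 5.4594
T(n) = O(n^(log_2 44))

For T(n) = 44T(n/2) + O(n^3): log_2(44) = 5.4594. This is Case 1 of the Master Theorem (c < log_b(a), work dominated by leaves), giving O(n^(log_2 44)).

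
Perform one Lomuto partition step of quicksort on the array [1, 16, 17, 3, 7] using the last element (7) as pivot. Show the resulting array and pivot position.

Lomuto partition with pivot = 7:

Initial array: [1, 16, 17, 3, 7]

arr[0]=1 <= 7: swap with position 0, array becomes [1, 16, 17, 3, 7]
arr[1]=16 > 7: no swap
arr[2]=17 > 7: no swap
arr[3]=3 <= 7: swap with position 1, array becomes [1, 3, 17, 16, 7]

Place pivot at position 2: [1, 3, 7, 16, 17]
Pivot position: 2

After partitioning with pivot 7, the array becomes [1, 3, 7, 16, 17]. The pivot is placed at index 2. All elements to the left of the pivot are <= 7, and all elements to the right are > 7.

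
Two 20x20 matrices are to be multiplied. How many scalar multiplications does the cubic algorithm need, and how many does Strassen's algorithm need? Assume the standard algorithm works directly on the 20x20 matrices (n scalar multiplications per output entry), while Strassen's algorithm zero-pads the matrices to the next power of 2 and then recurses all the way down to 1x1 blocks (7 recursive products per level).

Matrix multiplication for 20x20 matrices:

Strassen's algorithm requires power-of-2 dimensions. Pad 20x20 to 32x32 (next power of 2).

Standard algorithm: 20^3 = 8000 multiplications
Strassen's algorithm: 7^(log2(32)) = 7^5 = 16807 multiplications
Difference: 8000 - 16807 = -8807 (Strassen uses MORE here due to padding overhead — for small or just-over-power-of-2 n, padding can outweigh the per-level savings)

Standard: 8000 multiplications (20^3). Strassen: 16807 multiplications (7^5, after padding to 32x32). Strassen reduces 8 recursive multiplications to 7 at each level.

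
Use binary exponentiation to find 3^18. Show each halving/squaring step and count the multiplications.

Computing 3^18 by squaring (build up from 3^1; each line after the first costs one multiplication):

3^1 = 3
3^2 = (3^1)^2 = 3^2 = 9
3^4 = (3^2)^2 = 9^2 = 81
3^8 = (3^4)^2 = 81^2 = 6561
3^9 = 3 * 3^8 = 3 * 6561 = 19683
3^18 = (3^9)^2 = 19683^2 = 387420489

Result: 387420489
Multiplications needed: 5 (5 lines after 3^1)

3^18 = 387420489. Using exponentiation by squaring, this requires 5 multiplications. The key idea: if the exponent is even, square the half-power; if odd, multiply by the base once.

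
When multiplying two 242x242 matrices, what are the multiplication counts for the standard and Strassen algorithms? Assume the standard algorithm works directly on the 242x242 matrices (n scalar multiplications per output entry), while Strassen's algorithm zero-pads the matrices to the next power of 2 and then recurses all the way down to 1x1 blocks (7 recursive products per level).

Matrix multiplication for 242x242 matrices:

Strassen's algorithm requires power-of-2 dimensions. Pad 242x242 to 256x256 (next power of 2).

Standard algorithm: 242^3 = 14172488 multiplications
Strassen's algorithm: 7^(log2(256)) = 7^8 = 5764801 multiplications
Savings: 14172488 - 5764801 = 8407687 multiplications

Standard: 14172488 multiplications (242^3). Strassen: 5764801 multiplications (7^8, after padding to 256x256). Strassen reduces 8 recursive multiplications to 7 at each level.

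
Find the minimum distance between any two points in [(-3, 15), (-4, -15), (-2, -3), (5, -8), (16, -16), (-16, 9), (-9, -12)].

Computing all pairwise distances among 7 points:

d((-3, 15), (-4, -15)) = 30.0167
d((-3, 15), (-2, -3)) = 18.0278
d((-3, 15), (5, -8)) = 24.3516
d((-3, 15), (16, -16)) = 36.3593
d((-3, 15), (-16, 9)) = 14.3178
d((-3, 15), (-9, -12)) = 27.6586
d((-4, -15), (-2, -3)) = 12.1655
d((-4, -15), (5, -8)) = 11.4018
d((-4, -15), (16, -16)) = 20.025
d((-4, -15), (-16, 9)) = 26.8328
d((-4, -15), (-9, -12)) = 5.831 <-- minimum
d((-2, -3), (5, -8)) = 8.6023
d((-2, -3), (16, -16)) = 22.2036
d((-2, -3), (-16, 9)) = 18.4391
d((-2, -3), (-9, -12)) = 11.4018
d((5, -8), (16, -16)) = 13.6015
d((5, -8), (-16, 9)) = 27.0185
d((5, -8), (-9, -12)) = 14.5602
d((16, -16), (-16, 9)) = 40.6079
d((16, -16), (-9, -12)) = 25.318
d((-16, 9), (-9, -12)) = 22.1359

Closest pair: (-4, -15) and (-9, -12) with distance 5.831

The closest pair is (-4, -15) and (-9, -12) with Euclidean distance 5.831. For 7 points, brute-force pairwise comparison is shown above. For large n, the divide-and-conquer algorithm (sort by x, recurse on halves, check the dividing strip) achieves O(n log n).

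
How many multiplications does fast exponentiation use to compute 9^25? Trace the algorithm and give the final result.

Computing 9^25 by squaring (build up from 9^1; each line after the first costs one multiplication):

9^1 = 9
9^2 = (9^1)^2 = 9^2 = 81
9^3 = 9 * 9^2 = 9 * 81 = 729
9^6 = (9^3)^2 = 729^2 = 531441
9^12 = (9^6)^2 = 531441^2 = 282429536481
9^24 = (9^12)^2 = 282429536481^2 = 79766443076872509863361
9^25 = 9 * 9^24 = 9 * 79766443076872509863361 = 717897987691852588770249

Result: 717897987691852588770249
Multiplications needed: 6 (6 lines after 9^1)

9^25 = 717897987691852588770249. Using exponentiation by squaring, this requires 6 multiplications. The key idea: if the exponent is even, square the half-power; if odd, multiply by the base once.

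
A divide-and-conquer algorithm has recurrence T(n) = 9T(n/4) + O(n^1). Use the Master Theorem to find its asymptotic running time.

Master Theorem for T(n) = 9T(n/4) + O(n^1):

a = 9, b = 4, c = 1
log_b(a) = log_4(9) = 1.5850

Case 1: c = 1 < log_4(9) = 1.5850
T(n) = O(n^(log_4 9))

For T(n) = 9T(n/4) + O(n^1): log_4(9) = 1.5850. This is Case 1 of the Master Theorem (c < log_b(a), work dominated by leaves), giving O(n^(log_4 9)).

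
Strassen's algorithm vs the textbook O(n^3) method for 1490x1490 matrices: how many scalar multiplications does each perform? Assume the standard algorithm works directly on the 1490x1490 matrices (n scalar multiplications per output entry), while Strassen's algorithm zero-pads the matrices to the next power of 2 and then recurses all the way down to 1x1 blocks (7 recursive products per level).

Matrix multiplication for 1490x1490 matrices:

Strassen's algorithm requires power-of-2 dimensions. Pad 1490x1490 to 2048x2048 (next power of 2).

Standard algorithm: 1490^3 = 3307949000 multiplications
Strassen's algorithm: 7^(log2(2048)) = 7^11 = 1977326743 multiplications
Savings: 3307949000 - 1977326743 = 1330622257 multiplications

Standard: 3307949000 multiplications (1490^3). Strassen: 1977326743 multiplications (7^11, after padding to 2048x2048). Strassen reduces 8 recursive multiplications to 7 at each level.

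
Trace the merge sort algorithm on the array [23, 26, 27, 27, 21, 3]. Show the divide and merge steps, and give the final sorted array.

Merge sort trace:

Split: [23, 26, 27, 27, 21, 3] -> [23, 26, 27] and [27, 21, 3]
  Split: [23, 26, 27] -> [23] and [26, 27]
    Split: [26, 27] -> [26] and [27]
    Merge: [26] + [27] -> [26, 27]
  Merge: [23] + [26, 27] -> [23, 26, 27]
  Split: [27, 21, 3] -> [27] and [21, 3]
    Split: [21, 3] -> [21] and [3]
    Merge: [21] + [3] -> [3, 21]
  Merge: [27] + [3, 21] -> [3, 21, 27]
Merge: [23, 26, 27] + [3, 21, 27] -> [3, 21, 23, 26, 27, 27]

Final sorted array: [3, 21, 23, 26, 27, 27]

The merge sort proceeds by recursively splitting the array and merging sorted halves.
After all merges, the sorted array is [3, 21, 23, 26, 27, 27].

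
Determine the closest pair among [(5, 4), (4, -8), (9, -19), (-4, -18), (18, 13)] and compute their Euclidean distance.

Computing all pairwise distances among 5 points:

d((5, 4), (4, -8)) = 12.0416 <-- minimum
d((5, 4), (9, -19)) = 23.3452
d((5, 4), (-4, -18)) = 23.7697
d((5, 4), (18, 13)) = 15.8114
d((4, -8), (9, -19)) = 12.083
d((4, -8), (-4, -18)) = 12.8062
d((4, -8), (18, 13)) = 25.2389
d((9, -19), (-4, -18)) = 13.0384
d((9, -19), (18, 13)) = 33.2415
d((-4, -18), (18, 13)) = 38.0132

Closest pair: (5, 4) and (4, -8) with distance 12.0416

The closest pair is (5, 4) and (4, -8) with Euclidean distance 12.0416. For 5 points, brute-force pairwise comparison is shown above. For large n, the divide-and-conquer algorithm (sort by x, recurse on halves, check the dividing strip) achieves O(n log n).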